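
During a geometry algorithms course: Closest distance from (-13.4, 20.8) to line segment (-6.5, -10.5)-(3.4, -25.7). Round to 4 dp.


Project P onto AB: t = 0 (clamped to [0,1])
Closest point on segment: (-6.5, -10.5)
Distance: 32.0515

32.0515


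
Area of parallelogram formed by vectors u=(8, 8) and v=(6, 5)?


|u x v| = |8*5 - 8*6|
= |40 - 48| = 8

8


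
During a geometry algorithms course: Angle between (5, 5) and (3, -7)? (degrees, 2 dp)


u.v = -20, |u| = sqrt(50) = 7.0711, |v| = sqrt(58) = 7.6158
cos(theta) = u.v/(|u||v|) = -20/sqrt(2900) = -0.371391
theta = acos(-0.371391) = 111.8 degrees

111.8 degrees


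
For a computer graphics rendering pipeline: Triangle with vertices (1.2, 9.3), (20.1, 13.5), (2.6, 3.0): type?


Side lengths squared: AB^2=374.85, BC^2=416.5, CA^2=41.65
Sorted: [41.65, 374.85, 416.5]
By sides: Scalene, By angles: Right

Scalene, Right


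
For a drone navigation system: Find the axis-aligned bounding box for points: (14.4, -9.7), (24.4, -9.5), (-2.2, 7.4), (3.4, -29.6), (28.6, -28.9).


x range: [-2.2, 28.6]
y range: [-29.6, 7.4]
Bounding box: (-2.2,-29.6) to (28.6,7.4)

(-2.2,-29.6) to (28.6,7.4)


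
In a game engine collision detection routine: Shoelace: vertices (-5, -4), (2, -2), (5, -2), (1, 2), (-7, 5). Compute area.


Shoelace sum: ((-5)*(-2) - 2*(-4)) + (2*(-2) - 5*(-2)) + (5*2 - 1*(-2)) + (1*5 - (-7)*2) + ((-7)*(-4) - (-5)*5)
= 108
Area = |108|/2 = 54

54


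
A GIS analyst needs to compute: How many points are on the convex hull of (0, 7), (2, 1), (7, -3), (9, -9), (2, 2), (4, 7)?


Convex hull vertices (CCW): (0, 7), (2, 1), (9, -9), (4, 7)
Count = 4

4


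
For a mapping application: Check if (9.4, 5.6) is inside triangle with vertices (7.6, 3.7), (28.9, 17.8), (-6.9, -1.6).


Cross products: AB x AP = 15.09, BC x BP = 58.46, CA x CP = 18.01
All same sign? yes

Yes, inside


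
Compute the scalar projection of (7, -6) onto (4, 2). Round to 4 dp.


u.v = 16, |v| = sqrt(20) = 4.4721
Scalar projection = u.v / |v| = 16 / sqrt(20) = 3.5777

3.5777


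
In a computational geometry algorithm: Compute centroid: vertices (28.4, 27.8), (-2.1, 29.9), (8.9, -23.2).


Centroid = ((x_A+x_B+x_C)/3, (y_A+y_B+y_C)/3)
= ((28.4+(-2.1)+8.9)/3, (27.8+29.9+(-23.2))/3)
= (11.7333, 11.5)

(11.7333, 11.5)


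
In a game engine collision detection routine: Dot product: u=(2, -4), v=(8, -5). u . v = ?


u . v = u_x*v_x + u_y*v_y = 2*8 + (-4)*(-5)
= 16 + 20 = 36

36


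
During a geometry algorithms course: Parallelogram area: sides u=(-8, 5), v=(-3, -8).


|u x v| = |(-8)*(-8) - 5*(-3)|
= |64 - (-15)| = 79

79


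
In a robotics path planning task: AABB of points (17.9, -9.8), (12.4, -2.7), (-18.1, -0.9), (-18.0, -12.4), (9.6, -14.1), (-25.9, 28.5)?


x range: [-25.9, 17.9]
y range: [-14.1, 28.5]
Bounding box: (-25.9,-14.1) to (17.9,28.5)

(-25.9,-14.1) to (17.9,28.5)


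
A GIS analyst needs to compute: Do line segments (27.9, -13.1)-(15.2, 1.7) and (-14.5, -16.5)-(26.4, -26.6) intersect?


Cross products: d1=567.3, d2=1044.35, d3=670.7, d4=193.65
d1*d2 < 0 and d3*d4 < 0? no

No, they don't intersect


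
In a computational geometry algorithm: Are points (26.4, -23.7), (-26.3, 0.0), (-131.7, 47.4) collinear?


Cross product: ((-26.3)-26.4)*(47.4-(-23.7)) - (0-(-23.7))*((-131.7)-26.4)
= 0

Yes, collinear


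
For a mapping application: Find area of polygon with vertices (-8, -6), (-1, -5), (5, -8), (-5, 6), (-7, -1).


Shoelace sum: ((-8)*(-5) - (-1)*(-6)) + ((-1)*(-8) - 5*(-5)) + (5*6 - (-5)*(-8)) + ((-5)*(-1) - (-7)*6) + ((-7)*(-6) - (-8)*(-1))
= 138
Area = |138|/2 = 69

69


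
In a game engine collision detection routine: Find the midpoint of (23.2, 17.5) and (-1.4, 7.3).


M = ((23.2+(-1.4))/2, (17.5+7.3)/2)
= (10.9, 12.4)

(10.9, 12.4)


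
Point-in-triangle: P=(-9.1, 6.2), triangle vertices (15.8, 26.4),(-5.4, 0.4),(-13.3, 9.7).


Cross products: AB x AP = -219.16, BC x BP = -11.41, CA x CP = -171.99
All same sign? yes

Yes, inside


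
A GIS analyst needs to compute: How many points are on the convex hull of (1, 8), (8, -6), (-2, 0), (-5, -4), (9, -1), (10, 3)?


Convex hull vertices (CCW): (-5, -4), (8, -6), (10, 3), (1, 8)
Count = 4

4


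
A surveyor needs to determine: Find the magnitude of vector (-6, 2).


|u| = sqrt((-6)^2 + 2^2) = sqrt(40) = 6.3246

6.3246


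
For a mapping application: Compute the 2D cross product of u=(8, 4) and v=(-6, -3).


u x v = u_x*v_y - u_y*v_x = 8*(-3) - 4*(-6)
= (-24) - (-24) = 0

0


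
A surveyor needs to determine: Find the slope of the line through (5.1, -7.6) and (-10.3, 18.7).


slope = (y2-y1)/(x2-x1) = (18.7-(-7.6))/((-10.3)-5.1) = 26.3/(-15.4) = -1.7078

-1.7078


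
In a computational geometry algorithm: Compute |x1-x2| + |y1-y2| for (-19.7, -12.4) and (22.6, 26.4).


|(-19.7)-22.6| + |(-12.4)-26.4| = 42.3 + 38.8 = 81.1

81.1


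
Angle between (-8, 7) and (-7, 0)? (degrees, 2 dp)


u.v = 56, |u| = sqrt(113) = 10.6301, |v| = sqrt(49) = 7
cos(theta) = u.v/(|u||v|) = 56/sqrt(5537) = 0.752577
theta = acos(0.752577) = 41.19 degrees

41.19 degrees


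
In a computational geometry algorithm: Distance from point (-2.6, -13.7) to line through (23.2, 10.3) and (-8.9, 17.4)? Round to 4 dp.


|cross product| = 953.58
|line direction| = sqrt(1080.82) = 32.8758
Distance = 953.58/sqrt(1080.82) = 29.0055

29.0055


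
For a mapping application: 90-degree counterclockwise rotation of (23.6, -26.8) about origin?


90° CCW: (x,y) -> (-y, x)
(23.6,-26.8) -> (26.8, 23.6)

(26.8, 23.6)


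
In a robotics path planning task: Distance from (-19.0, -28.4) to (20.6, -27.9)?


dx=39.6, dy=0.5
d^2 = 39.6^2 + 0.5^2 = 1568.41
d = sqrt(1568.41) = 39.6032

39.6032


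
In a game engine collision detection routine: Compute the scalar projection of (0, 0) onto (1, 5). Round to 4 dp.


u.v = 0, |v| = sqrt(26) = 5.099
Scalar projection = u.v / |v| = 0 / sqrt(26) = 0

0


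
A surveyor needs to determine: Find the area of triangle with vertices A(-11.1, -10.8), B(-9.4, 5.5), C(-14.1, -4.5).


Area = |x_A(y_B-y_C) + x_B(y_C-y_A) + x_C(y_A-y_B)|/2
= |(-111) + (-59.22) + 229.83|/2
= 59.61/2 = 29.805

29.805


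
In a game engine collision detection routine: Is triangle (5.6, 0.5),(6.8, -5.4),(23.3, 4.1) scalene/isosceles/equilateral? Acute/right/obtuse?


Side lengths squared: AB^2=36.25, BC^2=362.5, CA^2=326.25
Sorted: [36.25, 326.25, 362.5]
By sides: Scalene, By angles: Right

Scalene, Right


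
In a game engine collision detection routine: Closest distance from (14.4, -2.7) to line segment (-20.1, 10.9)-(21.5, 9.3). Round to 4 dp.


Project P onto AB: t = 0.8407 (clamped to [0,1])
Closest point on segment: (14.8713, 9.5549)
Distance: 12.264

12.264


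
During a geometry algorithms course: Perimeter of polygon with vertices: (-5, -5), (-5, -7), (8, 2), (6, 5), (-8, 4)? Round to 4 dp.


Sides: (-5, -5)->(-5, -7): sqrt(4) = 2, (-5, -7)->(8, 2): sqrt(250) = 15.811388, (8, 2)->(6, 5): sqrt(13) = 3.605551, (6, 5)->(-8, 4): sqrt(197) = 14.035669, (-8, 4)->(-5, -5): sqrt(90) = 9.486833
Sum = 44.939441
Perimeter = 44.9394

44.9394


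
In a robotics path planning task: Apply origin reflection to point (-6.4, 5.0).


Reflection over origin: (x,y) -> (-x,-y)
(-6.4, 5) -> (6.4, -5)

(6.4, -5)


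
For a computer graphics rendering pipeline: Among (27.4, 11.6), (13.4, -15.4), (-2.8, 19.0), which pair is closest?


d(P0,P1) = 30.4138, d(P0,P2) = 31.0934, d(P1,P2) = 38.0237
Closest: P0 and P1

Closest pair: (27.4, 11.6) and (13.4, -15.4), distance = 30.4138


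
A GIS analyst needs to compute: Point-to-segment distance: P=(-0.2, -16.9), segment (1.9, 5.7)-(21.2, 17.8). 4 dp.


Project P onto AB: t = 0 (clamped to [0,1])
Closest point on segment: (1.9, 5.7)
Distance: 22.6974

22.6974


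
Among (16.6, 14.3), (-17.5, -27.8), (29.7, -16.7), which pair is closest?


d(P0,P1) = 54.1777, d(P0,P2) = 33.6543, d(P1,P2) = 48.4876
Closest: P0 and P2

Closest pair: (16.6, 14.3) and (29.7, -16.7), distance = 33.6543


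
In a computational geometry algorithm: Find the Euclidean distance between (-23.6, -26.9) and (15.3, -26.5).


dx=38.9, dy=0.4
d^2 = 38.9^2 + 0.4^2 = 1513.37
d = sqrt(1513.37) = 38.9021

38.9021


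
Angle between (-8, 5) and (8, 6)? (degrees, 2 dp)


u.v = -34, |u| = sqrt(89) = 9.434, |v| = sqrt(100) = 10
cos(theta) = u.v/(|u||v|) = -34/sqrt(8900) = -0.360399
theta = acos(-0.360399) = 111.12 degrees

111.12 degrees


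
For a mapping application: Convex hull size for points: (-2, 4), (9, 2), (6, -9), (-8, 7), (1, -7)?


Convex hull vertices (CCW): (-8, 7), (1, -7), (6, -9), (9, 2)
Count = 4

4


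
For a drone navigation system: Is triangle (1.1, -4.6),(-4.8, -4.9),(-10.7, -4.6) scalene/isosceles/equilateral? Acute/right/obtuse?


Side lengths squared: AB^2=34.9, BC^2=34.9, CA^2=139.24
Sorted: [34.9, 34.9, 139.24]
By sides: Isosceles, By angles: Obtuse

Isosceles, Obtuse


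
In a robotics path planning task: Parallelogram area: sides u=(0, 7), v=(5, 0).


|u x v| = |0*0 - 7*5|
= |0 - 35| = 35

35


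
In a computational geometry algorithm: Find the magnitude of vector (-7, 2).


|u| = sqrt((-7)^2 + 2^2) = sqrt(53) = 7.2801

7.2801


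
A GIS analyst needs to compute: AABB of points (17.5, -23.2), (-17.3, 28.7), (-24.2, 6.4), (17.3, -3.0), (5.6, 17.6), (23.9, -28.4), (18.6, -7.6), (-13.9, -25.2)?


x range: [-24.2, 23.9]
y range: [-28.4, 28.7]
Bounding box: (-24.2,-28.4) to (23.9,28.7)

(-24.2,-28.4) to (23.9,28.7)


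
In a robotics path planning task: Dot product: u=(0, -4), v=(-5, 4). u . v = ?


u . v = u_x*v_x + u_y*v_y = 0*(-5) + (-4)*4
= 0 + (-16) = -16

-16


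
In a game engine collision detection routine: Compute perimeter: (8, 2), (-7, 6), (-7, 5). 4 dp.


Sides: (8, 2)->(-7, 6): sqrt(241) = 15.524175, (-7, 6)->(-7, 5): sqrt(1) = 1, (-7, 5)->(8, 2): sqrt(234) = 15.297059
Sum = 31.821234
Perimeter = 31.8212

31.8212


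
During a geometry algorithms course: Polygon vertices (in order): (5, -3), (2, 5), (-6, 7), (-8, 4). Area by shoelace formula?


Shoelace sum: (5*5 - 2*(-3)) + (2*7 - (-6)*5) + ((-6)*4 - (-8)*7) + ((-8)*(-3) - 5*4)
= 111
Area = |111|/2 = 55.5

55.5


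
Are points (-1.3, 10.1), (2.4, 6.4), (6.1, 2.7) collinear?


Cross product: (2.4-(-1.3))*(2.7-10.1) - (6.4-10.1)*(6.1-(-1.3))
= 0

Yes, collinear


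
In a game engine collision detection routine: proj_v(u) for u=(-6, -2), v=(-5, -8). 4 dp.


u.v = 46, |v| = sqrt(89) = 9.434
Scalar projection = u.v / |v| = 46 / sqrt(89) = 4.876

4.876


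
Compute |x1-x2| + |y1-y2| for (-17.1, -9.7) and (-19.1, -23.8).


|(-17.1)-(-19.1)| + |(-9.7)-(-23.8)| = 2 + 14.1 = 16.1

16.1


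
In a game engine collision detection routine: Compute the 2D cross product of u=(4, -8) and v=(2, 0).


u x v = u_x*v_y - u_y*v_x = 4*0 - (-8)*2
= 0 - (-16) = 16

16


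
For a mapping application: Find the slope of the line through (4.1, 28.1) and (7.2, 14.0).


slope = (y2-y1)/(x2-x1) = (14-28.1)/(7.2-4.1) = (-14.1)/3.1 = -4.5484

-4.5484


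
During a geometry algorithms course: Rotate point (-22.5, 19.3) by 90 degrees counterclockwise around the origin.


90° CCW: (x,y) -> (-y, x)
(-22.5,19.3) -> (-19.3, -22.5)

(-19.3, -22.5)


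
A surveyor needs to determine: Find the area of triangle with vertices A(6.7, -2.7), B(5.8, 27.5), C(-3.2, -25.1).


Area = |x_A(y_B-y_C) + x_B(y_C-y_A) + x_C(y_A-y_B)|/2
= |352.42 + (-129.92) + 96.64|/2
= 319.14/2 = 159.57

159.57


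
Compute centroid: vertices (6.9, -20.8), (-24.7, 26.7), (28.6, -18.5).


Centroid = ((x_A+x_B+x_C)/3, (y_A+y_B+y_C)/3)
= ((6.9+(-24.7)+28.6)/3, ((-20.8)+26.7+(-18.5))/3)
= (3.6, -4.2)

(3.6, -4.2)


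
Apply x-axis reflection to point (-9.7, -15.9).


Reflection over x-axis: (x,y) -> (x,-y)
(-9.7, -15.9) -> (-9.7, 15.9)

(-9.7, 15.9)


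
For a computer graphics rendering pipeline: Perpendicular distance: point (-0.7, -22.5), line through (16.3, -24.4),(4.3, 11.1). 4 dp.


|cross product| = 580.7
|line direction| = sqrt(1404.25) = 37.4733
Distance = 580.7/sqrt(1404.25) = 15.4964

15.4964


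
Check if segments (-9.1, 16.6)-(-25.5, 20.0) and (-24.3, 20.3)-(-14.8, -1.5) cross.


Cross products: d1=296.21, d2=-29.01, d3=-9, d4=316.22
d1*d2 < 0 and d3*d4 < 0? yes

Yes, they intersect


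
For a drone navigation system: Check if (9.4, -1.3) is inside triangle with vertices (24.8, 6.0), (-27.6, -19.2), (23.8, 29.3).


Cross products: AB x AP = -5.56, BC x BP = -874.44, CA x CP = -366.12
All same sign? yes

Yes, inside


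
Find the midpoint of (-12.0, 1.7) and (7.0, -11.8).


M = (((-12)+7)/2, (1.7+(-11.8))/2)
= (-2.5, -5.05)

(-2.5, -5.05)


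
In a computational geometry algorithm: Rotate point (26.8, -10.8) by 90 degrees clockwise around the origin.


90° CW: (x,y) -> (y, -x)
(26.8,-10.8) -> (-10.8, -26.8)

(-10.8, -26.8)


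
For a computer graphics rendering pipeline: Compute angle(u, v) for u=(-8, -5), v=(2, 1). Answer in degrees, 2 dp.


u.v = -21, |u| = sqrt(89) = 9.434, |v| = sqrt(5) = 2.2361
cos(theta) = u.v/(|u||v|) = -21/sqrt(445) = -0.995495
theta = acos(-0.995495) = 174.56 degrees

174.56 degrees


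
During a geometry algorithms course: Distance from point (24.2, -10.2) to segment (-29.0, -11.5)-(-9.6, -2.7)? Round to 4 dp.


Project P onto AB: t = 1 (clamped to [0,1])
Closest point on segment: (-9.6, -2.7)
Distance: 34.6221

34.6221


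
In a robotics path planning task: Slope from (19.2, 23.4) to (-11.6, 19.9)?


slope = (y2-y1)/(x2-x1) = (19.9-23.4)/((-11.6)-19.2) = (-3.5)/(-30.8) = 0.1136

0.1136


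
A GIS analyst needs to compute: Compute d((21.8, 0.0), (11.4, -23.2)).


dx=-10.4, dy=-23.2
d^2 = (-10.4)^2 + (-23.2)^2 = 646.4
d = sqrt(646.4) = 25.4244

25.4244


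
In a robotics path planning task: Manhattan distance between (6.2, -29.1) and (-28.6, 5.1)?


|6.2-(-28.6)| + |(-29.1)-5.1| = 34.8 + 34.2 = 69

69


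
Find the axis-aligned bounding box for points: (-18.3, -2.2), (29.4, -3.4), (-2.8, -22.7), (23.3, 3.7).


x range: [-18.3, 29.4]
y range: [-22.7, 3.7]
Bounding box: (-18.3,-22.7) to (29.4,3.7)

(-18.3,-22.7) to (29.4,3.7)


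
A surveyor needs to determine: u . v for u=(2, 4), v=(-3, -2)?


u . v = u_x*v_x + u_y*v_y = 2*(-3) + 4*(-2)
= (-6) + (-8) = -14

-14


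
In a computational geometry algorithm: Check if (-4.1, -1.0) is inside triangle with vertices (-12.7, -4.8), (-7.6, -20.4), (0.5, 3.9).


Cross products: AB x AP = 153.54, BC x BP = 72.09, CA x CP = 24.66
All same sign? yes

Yes, inside


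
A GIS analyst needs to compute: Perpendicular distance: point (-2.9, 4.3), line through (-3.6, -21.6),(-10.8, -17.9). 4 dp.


|cross product| = 189.07
|line direction| = sqrt(65.53) = 8.0951
Distance = 189.07/sqrt(65.53) = 23.3562

23.3562


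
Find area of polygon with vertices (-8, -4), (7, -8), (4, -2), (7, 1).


Shoelace sum: ((-8)*(-8) - 7*(-4)) + (7*(-2) - 4*(-8)) + (4*1 - 7*(-2)) + (7*(-4) - (-8)*1)
= 108
Area = |108|/2 = 54

54


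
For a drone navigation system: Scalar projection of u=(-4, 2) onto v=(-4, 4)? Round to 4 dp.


u.v = 24, |v| = sqrt(32) = 5.6569
Scalar projection = u.v / |v| = 24 / sqrt(32) = 4.2426

4.2426


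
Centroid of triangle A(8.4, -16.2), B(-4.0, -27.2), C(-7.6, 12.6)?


Centroid = ((x_A+x_B+x_C)/3, (y_A+y_B+y_C)/3)
= ((8.4+(-4)+(-7.6))/3, ((-16.2)+(-27.2)+12.6)/3)
= (-1.0667, -10.2667)

(-1.0667, -10.2667)


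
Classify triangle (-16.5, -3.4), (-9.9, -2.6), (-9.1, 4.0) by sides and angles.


Side lengths squared: AB^2=44.2, BC^2=44.2, CA^2=109.52
Sorted: [44.2, 44.2, 109.52]
By sides: Isosceles, By angles: Obtuse

Isosceles, Obtuse


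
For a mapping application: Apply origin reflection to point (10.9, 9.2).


Reflection over origin: (x,y) -> (-x,-y)
(10.9, 9.2) -> (-10.9, -9.2)

(-10.9, -9.2)


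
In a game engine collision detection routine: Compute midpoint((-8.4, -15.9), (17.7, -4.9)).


M = (((-8.4)+17.7)/2, ((-15.9)+(-4.9))/2)
= (4.65, -10.4)

(4.65, -10.4)


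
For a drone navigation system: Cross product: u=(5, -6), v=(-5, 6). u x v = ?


u x v = u_x*v_y - u_y*v_x = 5*6 - (-6)*(-5)
= 30 - 30 = 0

0


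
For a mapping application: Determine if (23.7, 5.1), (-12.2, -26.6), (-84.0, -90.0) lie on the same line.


Cross product: ((-12.2)-23.7)*((-90)-5.1) - ((-26.6)-5.1)*((-84)-23.7)
= 0

Yes, collinear


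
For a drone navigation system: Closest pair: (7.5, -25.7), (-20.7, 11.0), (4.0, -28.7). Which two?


d(P0,P1) = 46.2832, d(P0,P2) = 4.6098, d(P1,P2) = 46.7566
Closest: P0 and P2

Closest pair: (7.5, -25.7) and (4.0, -28.7), distance = 4.6098


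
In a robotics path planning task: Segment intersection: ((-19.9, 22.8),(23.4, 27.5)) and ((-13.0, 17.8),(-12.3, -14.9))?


Cross products: d1=-222.13, d2=1197.07, d3=-248.93, d4=-1668.13
d1*d2 < 0 and d3*d4 < 0? no

No, they don't intersect


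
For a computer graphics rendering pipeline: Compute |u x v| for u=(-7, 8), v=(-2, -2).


|u x v| = |(-7)*(-2) - 8*(-2)|
= |14 - (-16)| = 30

30


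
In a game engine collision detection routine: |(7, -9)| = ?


|u| = sqrt(7^2 + (-9)^2) = sqrt(130) = 11.4018

11.4018


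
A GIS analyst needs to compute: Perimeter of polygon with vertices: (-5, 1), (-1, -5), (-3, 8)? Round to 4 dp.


Sides: (-5, 1)->(-1, -5): sqrt(52) = 7.211103, (-1, -5)->(-3, 8): sqrt(173) = 13.152946, (-3, 8)->(-5, 1): sqrt(53) = 7.28011
Sum = 27.644159
Perimeter = 27.6442

27.6442


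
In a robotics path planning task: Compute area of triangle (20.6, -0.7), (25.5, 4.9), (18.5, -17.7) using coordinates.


Area = |x_A(y_B-y_C) + x_B(y_C-y_A) + x_C(y_A-y_B)|/2
= |465.56 + (-433.5) + (-103.6)|/2
= 71.54/2 = 35.77

35.77


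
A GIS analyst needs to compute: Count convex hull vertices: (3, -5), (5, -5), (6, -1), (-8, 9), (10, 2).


Convex hull vertices (CCW): (-8, 9), (3, -5), (5, -5), (10, 2)
Count = 4

4


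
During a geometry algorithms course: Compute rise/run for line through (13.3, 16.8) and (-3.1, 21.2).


slope = (y2-y1)/(x2-x1) = (21.2-16.8)/((-3.1)-13.3) = 4.4/(-16.4) = -0.2683

-0.2683


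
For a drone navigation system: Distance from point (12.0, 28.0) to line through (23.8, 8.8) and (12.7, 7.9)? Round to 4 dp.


|cross product| = 223.74
|line direction| = sqrt(124.02) = 11.1364
Distance = 223.74/sqrt(124.02) = 20.0908

20.0908


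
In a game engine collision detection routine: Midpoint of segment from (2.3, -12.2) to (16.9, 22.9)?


M = ((2.3+16.9)/2, ((-12.2)+22.9)/2)
= (9.6, 5.35)

(9.6, 5.35)


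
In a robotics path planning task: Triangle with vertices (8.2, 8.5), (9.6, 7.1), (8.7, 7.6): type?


Side lengths squared: AB^2=3.92, BC^2=1.06, CA^2=1.06
Sorted: [1.06, 1.06, 3.92]
By sides: Isosceles, By angles: Obtuse

Isosceles, Obtuse


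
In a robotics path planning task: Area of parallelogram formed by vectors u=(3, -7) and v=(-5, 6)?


|u x v| = |3*6 - (-7)*(-5)|
= |18 - 35| = 17

17


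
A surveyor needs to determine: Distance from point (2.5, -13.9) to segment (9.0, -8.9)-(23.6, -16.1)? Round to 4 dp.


Project P onto AB: t = 0 (clamped to [0,1])
Closest point on segment: (9, -8.9)
Distance: 8.2006

8.2006


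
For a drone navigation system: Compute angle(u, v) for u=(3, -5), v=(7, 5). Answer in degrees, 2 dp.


u.v = -4, |u| = sqrt(34) = 5.831, |v| = sqrt(74) = 8.6023
cos(theta) = u.v/(|u||v|) = -4/sqrt(2516) = -0.079745
theta = acos(-0.079745) = 94.57 degrees

94.57 degrees


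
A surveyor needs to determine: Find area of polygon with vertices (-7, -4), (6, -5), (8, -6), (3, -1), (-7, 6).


Shoelace sum: ((-7)*(-5) - 6*(-4)) + (6*(-6) - 8*(-5)) + (8*(-1) - 3*(-6)) + (3*6 - (-7)*(-1)) + ((-7)*(-4) - (-7)*6)
= 154
Area = |154|/2 = 77

77


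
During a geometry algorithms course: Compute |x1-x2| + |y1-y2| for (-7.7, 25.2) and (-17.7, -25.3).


|(-7.7)-(-17.7)| + |25.2-(-25.3)| = 10 + 50.5 = 60.5

60.5


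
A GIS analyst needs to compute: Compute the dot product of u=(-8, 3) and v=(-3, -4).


u . v = u_x*v_x + u_y*v_y = (-8)*(-3) + 3*(-4)
= 24 + (-12) = 12

12


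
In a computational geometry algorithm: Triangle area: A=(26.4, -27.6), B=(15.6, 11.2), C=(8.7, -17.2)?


Area = |x_A(y_B-y_C) + x_B(y_C-y_A) + x_C(y_A-y_B)|/2
= |749.76 + 162.24 + (-337.56)|/2
= 574.44/2 = 287.22

287.22


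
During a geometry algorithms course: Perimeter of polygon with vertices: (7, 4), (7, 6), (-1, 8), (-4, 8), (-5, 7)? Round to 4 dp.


Sides: (7, 4)->(7, 6): sqrt(4) = 2, (7, 6)->(-1, 8): sqrt(68) = 8.246211, (-1, 8)->(-4, 8): sqrt(9) = 3, (-4, 8)->(-5, 7): sqrt(2) = 1.414214, (-5, 7)->(7, 4): sqrt(153) = 12.369317
Sum = 27.029742
Perimeter = 27.0297

27.0297


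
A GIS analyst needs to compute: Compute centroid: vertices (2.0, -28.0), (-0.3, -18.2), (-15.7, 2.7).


Centroid = ((x_A+x_B+x_C)/3, (y_A+y_B+y_C)/3)
= ((2+(-0.3)+(-15.7))/3, ((-28)+(-18.2)+2.7)/3)
= (-4.6667, -14.5)

(-4.6667, -14.5)


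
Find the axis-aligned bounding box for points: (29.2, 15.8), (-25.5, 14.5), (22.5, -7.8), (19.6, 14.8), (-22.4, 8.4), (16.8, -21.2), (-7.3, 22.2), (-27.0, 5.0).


x range: [-27, 29.2]
y range: [-21.2, 22.2]
Bounding box: (-27,-21.2) to (29.2,22.2)

(-27,-21.2) to (29.2,22.2)


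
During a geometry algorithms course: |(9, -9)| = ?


|u| = sqrt(9^2 + (-9)^2) = sqrt(162) = 12.7279

12.7279


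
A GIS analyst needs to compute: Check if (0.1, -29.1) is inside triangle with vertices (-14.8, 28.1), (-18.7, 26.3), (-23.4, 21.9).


Cross products: AB x AP = 249.9, BC x BP = 343.1, CA x CP = -584.3
All same sign? no

No, outside


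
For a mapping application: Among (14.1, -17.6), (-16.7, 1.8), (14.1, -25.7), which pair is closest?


d(P0,P1) = 36.4005, d(P0,P2) = 8.1, d(P1,P2) = 41.2903
Closest: P0 and P2

Closest pair: (14.1, -17.6) and (14.1, -25.7), distance = 8.1


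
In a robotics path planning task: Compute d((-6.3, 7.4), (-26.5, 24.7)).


dx=-20.2, dy=17.3
d^2 = (-20.2)^2 + 17.3^2 = 707.33
d = sqrt(707.33) = 26.5957

26.5957


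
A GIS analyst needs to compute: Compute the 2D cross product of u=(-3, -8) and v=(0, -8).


u x v = u_x*v_y - u_y*v_x = (-3)*(-8) - (-8)*0
= 24 - 0 = 24

24


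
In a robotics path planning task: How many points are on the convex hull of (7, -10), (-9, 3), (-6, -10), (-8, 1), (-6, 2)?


Convex hull vertices (CCW): (-9, 3), (-6, -10), (7, -10), (-6, 2)
Count = 4

4


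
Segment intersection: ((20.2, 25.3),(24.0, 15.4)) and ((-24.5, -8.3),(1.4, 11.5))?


Cross products: d1=-14.82, d2=-346.47, d3=-570.21, d4=-238.56
d1*d2 < 0 and d3*d4 < 0? no

No, they don't intersect


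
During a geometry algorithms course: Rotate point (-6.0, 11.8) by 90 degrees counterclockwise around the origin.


90° CCW: (x,y) -> (-y, x)
(-6,11.8) -> (-11.8, -6)

(-11.8, -6)


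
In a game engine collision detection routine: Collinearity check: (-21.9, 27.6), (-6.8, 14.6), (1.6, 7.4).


Cross product: ((-6.8)-(-21.9))*(7.4-27.6) - (14.6-27.6)*(1.6-(-21.9))
= 0.48

No, not collinear


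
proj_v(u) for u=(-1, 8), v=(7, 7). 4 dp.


u.v = 49, |v| = sqrt(98) = 9.8995
Scalar projection = u.v / |v| = 49 / sqrt(98) = 4.9497

4.9497


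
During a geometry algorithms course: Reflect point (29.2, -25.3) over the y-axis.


Reflection over y-axis: (x,y) -> (-x,y)
(29.2, -25.3) -> (-29.2, -25.3)

(-29.2, -25.3)


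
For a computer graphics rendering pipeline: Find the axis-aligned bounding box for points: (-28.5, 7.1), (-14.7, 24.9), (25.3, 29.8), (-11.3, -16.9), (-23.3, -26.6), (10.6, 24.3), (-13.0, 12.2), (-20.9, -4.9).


x range: [-28.5, 25.3]
y range: [-26.6, 29.8]
Bounding box: (-28.5,-26.6) to (25.3,29.8)

(-28.5,-26.6) to (25.3,29.8)


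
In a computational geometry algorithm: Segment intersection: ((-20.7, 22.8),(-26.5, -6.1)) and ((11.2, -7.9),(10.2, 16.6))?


Cross products: d1=750.85, d2=921.85, d3=1099.97, d4=928.97
d1*d2 < 0 and d3*d4 < 0? no

No, they don't intersect


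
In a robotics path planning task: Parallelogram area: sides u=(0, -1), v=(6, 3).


|u x v| = |0*3 - (-1)*6|
= |0 - (-6)| = 6

6


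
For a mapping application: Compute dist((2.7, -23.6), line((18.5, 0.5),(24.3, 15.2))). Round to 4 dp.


|cross product| = 92.48
|line direction| = sqrt(249.73) = 15.8028
Distance = 92.48/sqrt(249.73) = 5.8521

5.8521


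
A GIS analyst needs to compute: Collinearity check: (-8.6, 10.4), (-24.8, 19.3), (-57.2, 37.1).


Cross product: ((-24.8)-(-8.6))*(37.1-10.4) - (19.3-10.4)*((-57.2)-(-8.6))
= 0

Yes, collinear


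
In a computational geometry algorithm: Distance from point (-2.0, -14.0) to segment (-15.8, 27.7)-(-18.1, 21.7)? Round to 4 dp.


Project P onto AB: t = 1 (clamped to [0,1])
Closest point on segment: (-18.1, 21.7)
Distance: 39.1625

39.1625


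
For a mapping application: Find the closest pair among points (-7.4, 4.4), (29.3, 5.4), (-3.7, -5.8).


d(P0,P1) = 36.7136, d(P0,P2) = 10.8503, d(P1,P2) = 34.8488
Closest: P0 and P2

Closest pair: (-7.4, 4.4) and (-3.7, -5.8), distance = 10.8503


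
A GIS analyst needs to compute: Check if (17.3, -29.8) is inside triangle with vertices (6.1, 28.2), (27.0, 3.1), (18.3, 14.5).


Cross products: AB x AP = -931.08, BC x BP = 396.81, CA x CP = 554.16
All same sign? no

No, outside


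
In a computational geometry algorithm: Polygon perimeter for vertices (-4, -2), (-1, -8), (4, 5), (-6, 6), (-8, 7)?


Sides: (-4, -2)->(-1, -8): sqrt(45) = 6.708204, (-1, -8)->(4, 5): sqrt(194) = 13.928388, (4, 5)->(-6, 6): sqrt(101) = 10.049876, (-6, 6)->(-8, 7): sqrt(5) = 2.236068, (-8, 7)->(-4, -2): sqrt(97) = 9.848858
Sum = 42.771394
Perimeter = 42.7714

42.7714


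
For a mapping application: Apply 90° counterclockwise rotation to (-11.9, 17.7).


90° CCW: (x,y) -> (-y, x)
(-11.9,17.7) -> (-17.7, -11.9)

(-17.7, -11.9)


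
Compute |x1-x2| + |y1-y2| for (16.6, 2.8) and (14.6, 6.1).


|16.6-14.6| + |2.8-6.1| = 2 + 3.3 = 5.3

5.3


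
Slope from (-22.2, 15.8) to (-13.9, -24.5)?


slope = (y2-y1)/(x2-x1) = ((-24.5)-15.8)/((-13.9)-(-22.2)) = (-40.3)/8.3 = -4.8554

-4.8554


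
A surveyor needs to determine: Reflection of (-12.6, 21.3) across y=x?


Reflection over y=x: (x,y) -> (y,x)
(-12.6, 21.3) -> (21.3, -12.6)

(21.3, -12.6)


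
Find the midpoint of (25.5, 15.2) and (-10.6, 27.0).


M = ((25.5+(-10.6))/2, (15.2+27)/2)
= (7.45, 21.1)

(7.45, 21.1)


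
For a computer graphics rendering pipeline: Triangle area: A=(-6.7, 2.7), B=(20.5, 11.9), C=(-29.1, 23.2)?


Area = |x_A(y_B-y_C) + x_B(y_C-y_A) + x_C(y_A-y_B)|/2
= |75.71 + 420.25 + 267.72|/2
= 763.68/2 = 381.84

381.84


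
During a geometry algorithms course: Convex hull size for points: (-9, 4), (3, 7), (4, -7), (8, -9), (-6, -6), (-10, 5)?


Convex hull vertices (CCW): (-10, 5), (-6, -6), (8, -9), (3, 7)
Count = 4

4


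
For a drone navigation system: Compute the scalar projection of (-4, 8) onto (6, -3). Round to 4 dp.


u.v = -48, |v| = sqrt(45) = 6.7082
Scalar projection = u.v / |v| = -48 / sqrt(45) = -7.1554

-7.1554


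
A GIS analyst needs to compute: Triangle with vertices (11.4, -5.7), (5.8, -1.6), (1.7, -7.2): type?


Side lengths squared: AB^2=48.17, BC^2=48.17, CA^2=96.34
Sorted: [48.17, 48.17, 96.34]
By sides: Isosceles, By angles: Right

Isosceles, Right


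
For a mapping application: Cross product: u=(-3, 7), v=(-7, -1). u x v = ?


u x v = u_x*v_y - u_y*v_x = (-3)*(-1) - 7*(-7)
= 3 - (-49) = 52

52


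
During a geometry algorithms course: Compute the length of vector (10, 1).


|u| = sqrt(10^2 + 1^2) = sqrt(101) = 10.0499

10.0499


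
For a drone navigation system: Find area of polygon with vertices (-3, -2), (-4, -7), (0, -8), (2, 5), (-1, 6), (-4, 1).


Shoelace sum: ((-3)*(-7) - (-4)*(-2)) + ((-4)*(-8) - 0*(-7)) + (0*5 - 2*(-8)) + (2*6 - (-1)*5) + ((-1)*1 - (-4)*6) + ((-4)*(-2) - (-3)*1)
= 112
Area = |112|/2 = 56

56


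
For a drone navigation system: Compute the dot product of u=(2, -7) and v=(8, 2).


u . v = u_x*v_x + u_y*v_y = 2*8 + (-7)*2
= 16 + (-14) = 2

2


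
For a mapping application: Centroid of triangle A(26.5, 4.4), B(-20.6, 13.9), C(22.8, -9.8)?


Centroid = ((x_A+x_B+x_C)/3, (y_A+y_B+y_C)/3)
= ((26.5+(-20.6)+22.8)/3, (4.4+13.9+(-9.8))/3)
= (9.5667, 2.8333)

(9.5667, 2.8333)


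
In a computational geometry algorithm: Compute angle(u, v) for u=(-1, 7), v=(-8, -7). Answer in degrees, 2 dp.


u.v = -41, |u| = sqrt(50) = 7.0711, |v| = sqrt(113) = 10.6301
cos(theta) = u.v/(|u||v|) = -41/sqrt(5650) = -0.545456
theta = acos(-0.545456) = 123.06 degrees

123.06 degrees


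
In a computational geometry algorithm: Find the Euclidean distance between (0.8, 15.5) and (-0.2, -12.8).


dx=-1, dy=-28.3
d^2 = (-1)^2 + (-28.3)^2 = 801.89
d = sqrt(801.89) = 28.3177

28.3177


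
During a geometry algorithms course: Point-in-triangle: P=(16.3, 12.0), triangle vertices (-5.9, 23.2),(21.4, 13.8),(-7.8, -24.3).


Cross products: AB x AP = -97.08, BC x BP = -141.75, CA x CP = -1075.78
All same sign? yes

Yes, inside


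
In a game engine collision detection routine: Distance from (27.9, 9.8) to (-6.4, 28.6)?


dx=-34.3, dy=18.8
d^2 = (-34.3)^2 + 18.8^2 = 1529.93
d = sqrt(1529.93) = 39.1143

39.1143


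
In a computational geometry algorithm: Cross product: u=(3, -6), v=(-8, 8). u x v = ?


u x v = u_x*v_y - u_y*v_x = 3*8 - (-6)*(-8)
= 24 - 48 = -24

-24


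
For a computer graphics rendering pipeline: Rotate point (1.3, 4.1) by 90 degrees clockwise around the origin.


90° CW: (x,y) -> (y, -x)
(1.3,4.1) -> (4.1, -1.3)

(4.1, -1.3)


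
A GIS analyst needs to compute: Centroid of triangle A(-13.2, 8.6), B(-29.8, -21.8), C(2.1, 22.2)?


Centroid = ((x_A+x_B+x_C)/3, (y_A+y_B+y_C)/3)
= (((-13.2)+(-29.8)+2.1)/3, (8.6+(-21.8)+22.2)/3)
= (-13.6333, 3)

(-13.6333, 3)


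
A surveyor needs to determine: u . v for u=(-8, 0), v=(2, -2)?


u . v = u_x*v_x + u_y*v_y = (-8)*2 + 0*(-2)
= (-16) + 0 = -16

-16


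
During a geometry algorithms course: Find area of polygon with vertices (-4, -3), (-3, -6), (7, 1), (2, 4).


Shoelace sum: ((-4)*(-6) - (-3)*(-3)) + ((-3)*1 - 7*(-6)) + (7*4 - 2*1) + (2*(-3) - (-4)*4)
= 90
Area = |90|/2 = 45

45


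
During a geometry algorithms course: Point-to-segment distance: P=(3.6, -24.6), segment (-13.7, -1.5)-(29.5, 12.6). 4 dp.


Project P onto AB: t = 0.2042 (clamped to [0,1])
Closest point on segment: (-4.8793, 1.379)
Distance: 27.3277

27.3277


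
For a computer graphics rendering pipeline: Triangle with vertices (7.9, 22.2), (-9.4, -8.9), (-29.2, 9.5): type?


Side lengths squared: AB^2=1266.5, BC^2=730.6, CA^2=1537.7
Sorted: [730.6, 1266.5, 1537.7]
By sides: Scalene, By angles: Acute

Scalene, Acute


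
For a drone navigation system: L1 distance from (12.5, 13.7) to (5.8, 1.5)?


|12.5-5.8| + |13.7-1.5| = 6.7 + 12.2 = 18.9

18.9


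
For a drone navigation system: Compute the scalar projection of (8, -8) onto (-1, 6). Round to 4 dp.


u.v = -56, |v| = sqrt(37) = 6.0828
Scalar projection = u.v / |v| = -56 / sqrt(37) = -9.2063

-9.2063


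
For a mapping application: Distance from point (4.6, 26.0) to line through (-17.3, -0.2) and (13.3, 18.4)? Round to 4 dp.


|cross product| = 394.38
|line direction| = sqrt(1282.32) = 35.8095
Distance = 394.38/sqrt(1282.32) = 11.0133

11.0133


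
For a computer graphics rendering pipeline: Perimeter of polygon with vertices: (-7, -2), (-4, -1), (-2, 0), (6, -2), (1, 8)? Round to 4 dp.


Sides: (-7, -2)->(-4, -1): sqrt(10) = 3.162278, (-4, -1)->(-2, 0): sqrt(5) = 2.236068, (-2, 0)->(6, -2): sqrt(68) = 8.246211, (6, -2)->(1, 8): sqrt(125) = 11.18034, (1, 8)->(-7, -2): sqrt(164) = 12.806248
Sum = 37.631145
Perimeter = 37.6311

37.6311


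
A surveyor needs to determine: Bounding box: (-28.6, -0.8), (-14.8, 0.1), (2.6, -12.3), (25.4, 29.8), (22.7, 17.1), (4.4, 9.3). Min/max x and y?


x range: [-28.6, 25.4]
y range: [-12.3, 29.8]
Bounding box: (-28.6,-12.3) to (25.4,29.8)

(-28.6,-12.3) to (25.4,29.8)


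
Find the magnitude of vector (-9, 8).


|u| = sqrt((-9)^2 + 8^2) = sqrt(145) = 12.0416

12.0416


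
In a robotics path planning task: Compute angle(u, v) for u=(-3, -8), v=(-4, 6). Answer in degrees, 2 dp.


u.v = -36, |u| = sqrt(73) = 8.544, |v| = sqrt(52) = 7.2111
cos(theta) = u.v/(|u||v|) = -36/sqrt(3796) = -0.584305
theta = acos(-0.584305) = 125.75 degrees

125.75 degrees


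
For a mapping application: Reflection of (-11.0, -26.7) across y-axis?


Reflection over y-axis: (x,y) -> (-x,y)
(-11, -26.7) -> (11, -26.7)

(11, -26.7)


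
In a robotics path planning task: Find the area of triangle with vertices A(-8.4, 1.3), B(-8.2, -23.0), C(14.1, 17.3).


Area = |x_A(y_B-y_C) + x_B(y_C-y_A) + x_C(y_A-y_B)|/2
= |338.52 + (-131.2) + 342.63|/2
= 549.95/2 = 274.975

274.975


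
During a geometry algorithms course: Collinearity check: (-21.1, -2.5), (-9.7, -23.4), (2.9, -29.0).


Cross product: ((-9.7)-(-21.1))*((-29)-(-2.5)) - ((-23.4)-(-2.5))*(2.9-(-21.1))
= 199.5

No, not collinear


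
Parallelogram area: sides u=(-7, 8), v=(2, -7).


|u x v| = |(-7)*(-7) - 8*2|
= |49 - 16| = 33

33


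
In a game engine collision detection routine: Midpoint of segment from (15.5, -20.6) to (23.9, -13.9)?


M = ((15.5+23.9)/2, ((-20.6)+(-13.9))/2)
= (19.7, -17.25)

(19.7, -17.25)


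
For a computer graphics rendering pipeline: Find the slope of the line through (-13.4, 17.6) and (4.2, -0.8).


slope = (y2-y1)/(x2-x1) = ((-0.8)-17.6)/(4.2-(-13.4)) = (-18.4)/17.6 = -1.0455

-1.0455


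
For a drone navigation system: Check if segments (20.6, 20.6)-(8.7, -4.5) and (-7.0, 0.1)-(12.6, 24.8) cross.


Cross products: d1=-279.92, d2=-477.95, d3=-448.81, d4=-250.78
d1*d2 < 0 and d3*d4 < 0? no

No, they don't intersect


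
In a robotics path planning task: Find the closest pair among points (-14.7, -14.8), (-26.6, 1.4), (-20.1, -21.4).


d(P0,P1) = 20.101, d(P0,P2) = 8.5276, d(P1,P2) = 23.7084
Closest: P0 and P2

Closest pair: (-14.7, -14.8) and (-20.1, -21.4), distance = 8.5276


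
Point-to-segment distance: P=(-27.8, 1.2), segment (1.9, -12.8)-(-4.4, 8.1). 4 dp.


Project P onto AB: t = 1 (clamped to [0,1])
Closest point on segment: (-4.4, 8.1)
Distance: 24.3961

24.3961


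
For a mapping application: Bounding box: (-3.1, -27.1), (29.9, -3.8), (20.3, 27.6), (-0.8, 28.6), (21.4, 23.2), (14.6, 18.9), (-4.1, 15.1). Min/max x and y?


x range: [-4.1, 29.9]
y range: [-27.1, 28.6]
Bounding box: (-4.1,-27.1) to (29.9,28.6)

(-4.1,-27.1) to (29.9,28.6)


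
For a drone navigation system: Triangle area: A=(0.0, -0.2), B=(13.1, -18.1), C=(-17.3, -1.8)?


Area = |x_A(y_B-y_C) + x_B(y_C-y_A) + x_C(y_A-y_B)|/2
= |0 + (-20.96) + (-309.67)|/2
= 330.63/2 = 165.315

165.315


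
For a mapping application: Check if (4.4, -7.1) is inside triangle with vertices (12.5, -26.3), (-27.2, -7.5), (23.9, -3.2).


Cross products: AB x AP = -609.96, BC x BP = -115.44, CA x CP = -405.99
All same sign? yes

Yes, inside


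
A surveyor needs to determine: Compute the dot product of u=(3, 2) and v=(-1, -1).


u . v = u_x*v_x + u_y*v_y = 3*(-1) + 2*(-1)
= (-3) + (-2) = -5

-5


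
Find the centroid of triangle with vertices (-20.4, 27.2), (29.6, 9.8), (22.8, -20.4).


Centroid = ((x_A+x_B+x_C)/3, (y_A+y_B+y_C)/3)
= (((-20.4)+29.6+22.8)/3, (27.2+9.8+(-20.4))/3)
= (10.6667, 5.5333)

(10.6667, 5.5333)


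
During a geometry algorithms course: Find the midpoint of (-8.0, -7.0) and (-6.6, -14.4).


M = (((-8)+(-6.6))/2, ((-7)+(-14.4))/2)
= (-7.3, -10.7)

(-7.3, -10.7)


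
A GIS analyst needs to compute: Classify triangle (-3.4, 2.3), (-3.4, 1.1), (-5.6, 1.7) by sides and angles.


Side lengths squared: AB^2=1.44, BC^2=5.2, CA^2=5.2
Sorted: [1.44, 5.2, 5.2]
By sides: Isosceles, By angles: Acute

Isosceles, Acute


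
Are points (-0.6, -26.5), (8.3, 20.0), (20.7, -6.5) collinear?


Cross product: (8.3-(-0.6))*((-6.5)-(-26.5)) - (20-(-26.5))*(20.7-(-0.6))
= -812.45

No, not collinear


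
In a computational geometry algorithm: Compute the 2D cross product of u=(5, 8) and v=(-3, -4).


u x v = u_x*v_y - u_y*v_x = 5*(-4) - 8*(-3)
= (-20) - (-24) = 4

4


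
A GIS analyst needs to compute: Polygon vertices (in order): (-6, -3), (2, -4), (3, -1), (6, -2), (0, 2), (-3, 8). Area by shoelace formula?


Shoelace sum: ((-6)*(-4) - 2*(-3)) + (2*(-1) - 3*(-4)) + (3*(-2) - 6*(-1)) + (6*2 - 0*(-2)) + (0*8 - (-3)*2) + ((-3)*(-3) - (-6)*8)
= 115
Area = |115|/2 = 57.5

57.5


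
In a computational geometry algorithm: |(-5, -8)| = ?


|u| = sqrt((-5)^2 + (-8)^2) = sqrt(89) = 9.434

9.434


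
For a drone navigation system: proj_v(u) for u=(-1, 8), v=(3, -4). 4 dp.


u.v = -35, |v| = sqrt(25) = 5
Scalar projection = u.v / |v| = -35 / sqrt(25) = -7

-7


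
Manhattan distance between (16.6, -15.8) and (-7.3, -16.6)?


|16.6-(-7.3)| + |(-15.8)-(-16.6)| = 23.9 + 0.8 = 24.7

24.7


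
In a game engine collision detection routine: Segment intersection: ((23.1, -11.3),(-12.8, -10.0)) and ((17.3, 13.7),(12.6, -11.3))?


Cross products: d1=262.5, d2=-641.11, d3=-889.96, d4=13.65
d1*d2 < 0 and d3*d4 < 0? yes

Yes, they intersect


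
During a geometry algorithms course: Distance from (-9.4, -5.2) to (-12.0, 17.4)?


dx=-2.6, dy=22.6
d^2 = (-2.6)^2 + 22.6^2 = 517.52
d = sqrt(517.52) = 22.7491

22.7491


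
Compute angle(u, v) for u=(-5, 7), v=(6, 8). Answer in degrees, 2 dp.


u.v = 26, |u| = sqrt(74) = 8.6023, |v| = sqrt(100) = 10
cos(theta) = u.v/(|u||v|) = 26/sqrt(7400) = 0.302244
theta = acos(0.302244) = 72.41 degrees

72.41 degrees


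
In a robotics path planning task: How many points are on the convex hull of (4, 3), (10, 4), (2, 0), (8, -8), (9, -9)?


Convex hull vertices (CCW): (2, 0), (8, -8), (9, -9), (10, 4), (4, 3)
Count = 5

5


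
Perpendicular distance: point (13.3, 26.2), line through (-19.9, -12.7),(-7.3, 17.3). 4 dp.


|cross product| = 505.86
|line direction| = sqrt(1058.76) = 32.5386
Distance = 505.86/sqrt(1058.76) = 15.5465

15.5465


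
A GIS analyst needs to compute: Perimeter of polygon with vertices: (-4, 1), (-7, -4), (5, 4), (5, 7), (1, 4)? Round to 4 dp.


Sides: (-4, 1)->(-7, -4): sqrt(34) = 5.830952, (-7, -4)->(5, 4): sqrt(208) = 14.422205, (5, 4)->(5, 7): sqrt(9) = 3, (5, 7)->(1, 4): sqrt(25) = 5, (1, 4)->(-4, 1): sqrt(34) = 5.830952
Sum = 34.084109
Perimeter = 34.0841

34.0841


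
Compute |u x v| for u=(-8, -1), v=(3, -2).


|u x v| = |(-8)*(-2) - (-1)*3|
= |16 - (-3)| = 19

19


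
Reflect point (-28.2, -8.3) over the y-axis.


Reflection over y-axis: (x,y) -> (-x,y)
(-28.2, -8.3) -> (28.2, -8.3)

(28.2, -8.3)


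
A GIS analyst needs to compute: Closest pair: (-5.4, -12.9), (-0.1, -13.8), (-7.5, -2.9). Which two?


d(P0,P1) = 5.3759, d(P0,P2) = 10.2181, d(P1,P2) = 13.1746
Closest: P0 and P1

Closest pair: (-5.4, -12.9) and (-0.1, -13.8), distance = 5.3759


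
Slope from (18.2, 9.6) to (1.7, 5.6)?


slope = (y2-y1)/(x2-x1) = (5.6-9.6)/(1.7-18.2) = (-4)/(-16.5) = 0.2424

0.2424


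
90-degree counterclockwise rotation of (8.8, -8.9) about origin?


90° CCW: (x,y) -> (-y, x)
(8.8,-8.9) -> (8.9, 8.8)

(8.9, 8.8)


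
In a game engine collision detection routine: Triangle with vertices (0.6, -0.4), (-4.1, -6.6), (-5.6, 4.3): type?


Side lengths squared: AB^2=60.53, BC^2=121.06, CA^2=60.53
Sorted: [60.53, 60.53, 121.06]
By sides: Isosceles, By angles: Right

Isosceles, Right


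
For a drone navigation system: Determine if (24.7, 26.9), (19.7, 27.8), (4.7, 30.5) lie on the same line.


Cross product: (19.7-24.7)*(30.5-26.9) - (27.8-26.9)*(4.7-24.7)
= 0

Yes, collinear
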